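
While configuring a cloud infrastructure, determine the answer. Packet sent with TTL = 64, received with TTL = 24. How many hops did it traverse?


Given: initial TTL = 64, received TTL = 24
Hops = initial TTL - received TTL
Hops = 64 - 24 = 40

40


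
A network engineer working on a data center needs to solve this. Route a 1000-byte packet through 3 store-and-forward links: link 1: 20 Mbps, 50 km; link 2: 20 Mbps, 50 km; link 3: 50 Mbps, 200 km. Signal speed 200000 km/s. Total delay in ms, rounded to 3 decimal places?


Packet = 1000 bytes = 8000 bits. Store-and-forward: sum (t_trans + t_prop) per link.
Link 1: t_trans = 8000/(20*10^6) s = 0.4000 ms; t_prop = 50/200000 s = 0.2500 ms; subtotal = 0.6500 ms
Link 2: t_trans = 8000/(20*10^6) s = 0.4000 ms; t_prop = 50/200000 s = 0.2500 ms; subtotal = 0.6500 ms
Link 3: t_trans = 8000/(50*10^6) s = 0.1600 ms; t_prop = 200/200000 s = 1.0000 ms; subtotal = 1.1600 ms
End-to-end = 0.6500 + 0.6500 + 1.1600 = 2.4600 ms -> 2.460 ms (3 dp)

2.460


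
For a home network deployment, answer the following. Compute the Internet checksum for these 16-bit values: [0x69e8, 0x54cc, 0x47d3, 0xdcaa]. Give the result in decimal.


Given words: [0x69e8, 0x54cc, 0x47d3, 0xdcaa]
Step 1: Sum all words
Raw sum = 27112 + 21708 + 18387 + 56490 = 123697
Step 2: Fold carry: (58161 + 1) = 58162
One's complement = ~58162 & 0xFFFF = 7373

7373


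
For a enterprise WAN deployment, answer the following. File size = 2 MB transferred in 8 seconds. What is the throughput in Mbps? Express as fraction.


Given: file = 2 MB, time = 8 s
File in Mb = 2 * 8 = 16 Mb
Throughput = 16 / 8 Mbps
Throughput = 2 Mbps

2


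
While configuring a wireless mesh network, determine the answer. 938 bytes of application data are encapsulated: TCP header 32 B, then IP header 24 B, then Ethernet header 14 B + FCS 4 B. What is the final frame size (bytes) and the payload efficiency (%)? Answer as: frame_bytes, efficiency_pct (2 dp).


TCP segment = 938 + 32 = 970 B
IP packet = 970 + 24 = 994 B
Ethernet frame = 994 + 14 + 4 = 1012 B
Efficiency = app / frame = 938 / 1012 = 0.926877 = 92.6877% -> 92.69% (2 dp)

1012, 92.69


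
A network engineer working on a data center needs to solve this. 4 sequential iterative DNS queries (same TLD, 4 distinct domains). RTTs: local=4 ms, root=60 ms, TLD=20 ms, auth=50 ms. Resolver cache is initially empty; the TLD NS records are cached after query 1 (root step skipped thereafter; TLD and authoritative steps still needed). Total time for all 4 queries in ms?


Lookup 1 (cold cache): local + root + TLD + auth = 4 + 60 + 20 + 50 = 134 ms
Lookups 2..4 (TLD NS cached -> skip root; new domain -> still ask TLD and auth): local + TLD + auth = 4 + 20 + 50 = 74 ms each
Remaining 3 lookups: 3 * 74 = 222 ms
Total = 134 + 222 = 356 ms

356


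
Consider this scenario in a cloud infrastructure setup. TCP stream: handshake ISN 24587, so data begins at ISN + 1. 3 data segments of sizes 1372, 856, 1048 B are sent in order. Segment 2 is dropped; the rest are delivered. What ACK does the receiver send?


SYN uses sequence number 24587; first data byte = ISN + 1 = 24588.
Segment 1: SEQ = 24588, len = 1372 B, covers [24588, 25959]
Segment 2: SEQ = 25960, len = 856 B, covers [25960, 26815] [LOST]
Segment 3: SEQ = 26816, len = 1048 B, covers [26816, 27863]
In-order data received: bytes [24588, 25959] (segments 1..1).
Segment 2 missing -> gap begins at byte 25960; later segments buffered out of order.
Cumulative ACK = next expected in-order byte = 24588 + 1372 = 25960

25960


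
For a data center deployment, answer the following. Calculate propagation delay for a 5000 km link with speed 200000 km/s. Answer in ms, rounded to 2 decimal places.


Given: distance = 5000 km, speed = 200000 km/s
Delay = distance / speed = 5000 / 200000 seconds
Delay in ms = 5000 * 1000 / 200000
Delay = 25.0000 ms
Rounded to 2 dp = 25.00 ms

25.00


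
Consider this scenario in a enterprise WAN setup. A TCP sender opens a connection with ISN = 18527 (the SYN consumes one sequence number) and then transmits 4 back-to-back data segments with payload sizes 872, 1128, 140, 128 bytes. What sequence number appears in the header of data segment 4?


The SYN occupies sequence number ISN = 18527, so the first data byte is ISN + 1 = 18528.
SEQ of data segment i = (ISN + 1) + sum of payload sizes of segments 1..i-1.
Segment 1: SEQ = 18528, payload = 872 bytes
Segment 2: SEQ = 19400, payload = 1128 bytes
Segment 3: SEQ = 20528, payload = 140 bytes
Segment 4: SEQ = 20668, payload = 128 bytes
SEQ of segment 4 = 18528 + 872 + 1128 + 140 = 20668

20668


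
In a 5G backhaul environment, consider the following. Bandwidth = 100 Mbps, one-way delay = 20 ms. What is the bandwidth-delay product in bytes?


Given: bandwidth = 100 Mbps, delay = 20 ms
BDP in bits = 100 * 10^6 * 20 / 1000
BDP in bits = 2000000
BDP in bytes = 2000000 / 8 = 250000

250000


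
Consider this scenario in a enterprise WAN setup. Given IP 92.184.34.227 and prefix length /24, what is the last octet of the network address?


Given: IP = 92.184.34.227, prefix = /24
Subnet mask = 255.255.255.0
Last octet of IP: 227
Last octet of mask: 0
Network last octet = 227 AND 0 = 0

0


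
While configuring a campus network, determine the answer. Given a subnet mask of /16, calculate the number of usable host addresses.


Given: subnet mask /16
Host bits = 32 - 16 = 16
Total addresses = 2^16 = 65536
Usable hosts = 65536 - 2 (network + broadcast) = 65534

65534


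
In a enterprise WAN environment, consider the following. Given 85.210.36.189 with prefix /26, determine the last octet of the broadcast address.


Given: IP = 85.210.36.189, prefix = /26
Host bits = 32 - 26 = 6
Network last octet = 189 AND mask = 128
Host part size = 2^6 - 1 = 63
Broadcast last octet = 128 OR 63 = 191

191


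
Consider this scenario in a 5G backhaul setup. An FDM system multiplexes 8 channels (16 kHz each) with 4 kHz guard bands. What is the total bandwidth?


Given: 8 channels, 16 kHz each, guard = 4 kHz
Channel bandwidth = 8 * 16 = 128 kHz
Guard bands = 7 gaps * 4 kHz = 28 kHz
Total = 128 + 28 = 156 kHz

156


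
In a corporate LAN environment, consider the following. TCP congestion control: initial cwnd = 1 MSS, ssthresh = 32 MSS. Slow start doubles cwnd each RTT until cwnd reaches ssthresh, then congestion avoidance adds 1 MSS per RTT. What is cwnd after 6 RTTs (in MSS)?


RTT 0: cwnd = 1 MSS (initial)
RTT 1: cwnd = 2 MSS (slow start, doubled)
RTT 2: cwnd = 4 MSS (slow start, doubled)
RTT 3: cwnd = 8 MSS (slow start, doubled)
RTT 4: cwnd = 16 MSS (slow start, doubled)
RTT 5: cwnd = 32 MSS (slow start, doubled)
RTT 6: cwnd = 33 MSS (congestion avoidance, +1)

33


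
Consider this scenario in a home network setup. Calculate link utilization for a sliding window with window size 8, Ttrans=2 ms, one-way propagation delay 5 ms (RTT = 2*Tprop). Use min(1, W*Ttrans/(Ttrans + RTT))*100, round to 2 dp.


Given: W = 8, Ttrans = 2 ms, RTT = 10 ms (= 2 * Tprop, Tprop = 5 ms)
Cycle time = Ttrans + RTT = 2 + 10 = 12 ms (first packet sent until its ACK returns)
W * Ttrans = 8 * 2 = 16 ms of sending per cycle
W * Ttrans / (Ttrans + RTT) = 16 / 12 = 1.333333
U = min(1, 1.333333) = 1.000000
U% = 100.00%

100.00


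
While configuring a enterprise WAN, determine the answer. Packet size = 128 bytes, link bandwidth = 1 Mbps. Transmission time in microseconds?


Given: packet = 128 bytes, bandwidth = 1 Mbps
Packet in bits = 128 * 8 = 1024 bits
Bandwidth = 1 * 10^6 = 1000000 bps
Time = 1024 / 1000000 seconds
Time in us = 1024 * 10^6 / 1000000 = 1024

1024


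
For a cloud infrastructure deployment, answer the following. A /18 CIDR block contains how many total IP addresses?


Given: CIDR prefix /18
Host bits = 32 - 18 = 14
Total addresses = 2^14 = 16384

16384


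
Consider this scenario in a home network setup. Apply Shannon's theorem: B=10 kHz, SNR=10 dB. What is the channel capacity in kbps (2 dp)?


Given: B = 10 kHz, SNR = 10 dB
SNR linear = 10^(10/10) = 10
1 + SNR = 11
log2(11) = 3.4594316186
C = 10 * 1000 * 3.4594316186 = 34594.3162 bps
C = 34.594316 kbps -> 34.59 kbps (2 dp)

34.59


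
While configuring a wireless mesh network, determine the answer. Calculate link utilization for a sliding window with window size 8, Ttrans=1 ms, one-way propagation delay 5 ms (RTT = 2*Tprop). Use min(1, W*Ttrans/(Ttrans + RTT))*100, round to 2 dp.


Given: W = 8, Ttrans = 1 ms, RTT = 10 ms (= 2 * Tprop, Tprop = 5 ms)
Cycle time = Ttrans + RTT = 1 + 10 = 11 ms (first packet sent until its ACK returns)
W * Ttrans = 8 * 1 = 8 ms of sending per cycle
W * Ttrans / (Ttrans + RTT) = 8 / 11 = 0.727273
U = min(1, 0.727273) = 0.727273
U% = 72.73%

72.73


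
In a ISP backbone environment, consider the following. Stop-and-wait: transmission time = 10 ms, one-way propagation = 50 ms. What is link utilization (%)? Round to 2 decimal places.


Given: Ttrans = 10 ms, Tprop = 50 ms
RTT = 2 * Tprop = 2 * 50 = 100 ms
U = Ttrans / (Ttrans + RTT)
U = 10 / (10 + 100)
U = 10 / 110 = 0.090909
U% = 9.09%

9.09


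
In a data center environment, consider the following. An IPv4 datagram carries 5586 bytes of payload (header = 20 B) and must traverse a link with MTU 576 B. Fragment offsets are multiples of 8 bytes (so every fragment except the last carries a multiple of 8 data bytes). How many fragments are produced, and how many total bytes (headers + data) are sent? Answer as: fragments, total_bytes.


Max data per non-final fragment = floor((MTU - header)/8)*8 = floor((576 - 20)/8)*8 = floor(556/8)*8 = 552 B
Final fragment needs no 8-byte alignment: it can carry up to MTU - header = 556 B
Non-final fragments needed = ceil((payload - 556) / 552) = ceil(5030/552) = ceil(9.1123) = 10
Number of fragments = 10 + 1 = 11
Fragment sizes (data): 10 * 552 B + 66 B (last, 66 <= 556 OK)
Total bytes sent = payload + n_frags * header = 5586 + 11*20 = 5586 + 220 = 5806 B

11, 5806


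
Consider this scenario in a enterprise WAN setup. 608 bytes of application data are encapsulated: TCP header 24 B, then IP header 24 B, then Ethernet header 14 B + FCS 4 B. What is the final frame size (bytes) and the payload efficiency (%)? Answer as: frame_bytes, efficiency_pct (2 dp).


TCP segment = 608 + 24 = 632 B
IP packet = 632 + 24 = 656 B
Ethernet frame = 656 + 14 + 4 = 674 B
Efficiency = app / frame = 608 / 674 = 0.902077 = 90.2077% -> 90.21% (2 dp)

674, 90.21


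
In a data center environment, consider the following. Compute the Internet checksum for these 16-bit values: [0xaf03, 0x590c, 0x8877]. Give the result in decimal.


Given words: [0xaf03, 0x590c, 0x8877]
Step 1: Sum all words
Raw sum = 44803 + 22796 + 34935 = 102534
Step 2: Fold carry: (36998 + 1) = 36999
One's complement = ~36999 & 0xFFFF = 28536

28536


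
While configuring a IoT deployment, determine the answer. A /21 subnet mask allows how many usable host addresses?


Given: subnet mask /21
Host bits = 32 - 21 = 11
Total addresses = 2^11 = 2048
Usable hosts = 2048 - 2 (network + broadcast) = 2046

2046


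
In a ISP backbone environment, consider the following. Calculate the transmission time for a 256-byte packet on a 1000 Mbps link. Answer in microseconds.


Given: packet = 256 bytes, bandwidth = 1000 Mbps
Packet in bits = 256 * 8 = 2048 bits
Bandwidth = 1000 * 10^6 = 1000000000 bps
Time = 2048 / 1000000000 seconds
Time in us = 2048 * 10^6 / 1000000000 = 2.048

2.048


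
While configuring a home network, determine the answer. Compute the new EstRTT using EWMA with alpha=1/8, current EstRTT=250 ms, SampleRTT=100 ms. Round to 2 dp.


Given: EstRTT = 250 ms, SampleRTT = 100 ms, alpha = 1/8
New EstRTT = (1 - alpha) * EstRTT + alpha * SampleRTT
(7/8) * 250 = 218.75
(1/8) * 100 = 12.5
New EstRTT = 218.75 + 12.5 = 231.25 ms -> 231.25 ms (2 dp)

231.25


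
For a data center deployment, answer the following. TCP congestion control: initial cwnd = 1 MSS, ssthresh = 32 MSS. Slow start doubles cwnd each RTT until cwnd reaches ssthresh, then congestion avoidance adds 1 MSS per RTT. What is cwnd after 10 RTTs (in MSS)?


RTT 0: cwnd = 1 MSS (initial)
RTT 1: cwnd = 2 MSS (slow start, doubled)
RTT 2: cwnd = 4 MSS (slow start, doubled)
RTT 3: cwnd = 8 MSS (slow start, doubled)
RTT 4: cwnd = 16 MSS (slow start, doubled)
RTT 5: cwnd = 32 MSS (slow start, doubled)
RTT 6: cwnd = 33 MSS (congestion avoidance, +1)
RTT 7: cwnd = 34 MSS (congestion avoidance, +1)
RTT 8: cwnd = 35 MSS (congestion avoidance, +1)
RTT 9: cwnd = 36 MSS (congestion avoidance, +1)
RTT 10: cwnd = 37 MSS (congestion avoidance, +1)

37


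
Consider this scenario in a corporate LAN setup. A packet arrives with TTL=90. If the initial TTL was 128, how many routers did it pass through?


Given: initial TTL = 128, received TTL = 90
Hops = initial TTL - received TTL
Hops = 128 - 90 = 38

38


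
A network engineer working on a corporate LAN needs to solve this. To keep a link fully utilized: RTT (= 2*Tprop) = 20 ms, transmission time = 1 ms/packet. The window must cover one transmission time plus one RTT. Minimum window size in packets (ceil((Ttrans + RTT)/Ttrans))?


Given: Ttrans = 1 ms, RTT = 20 ms (= 2 * Tprop, Tprop = 10 ms)
Time until first ACK returns = Ttrans + RTT = 1 + 20 = 21 ms
Need W * Ttrans >= Ttrans + RTT  ->  W >= (Ttrans + RTT) / Ttrans
(Ttrans + RTT) / Ttrans = 21 / 1 = 21
W_min = ceil(21) = 21

21


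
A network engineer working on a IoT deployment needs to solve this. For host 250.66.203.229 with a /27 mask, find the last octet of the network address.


Given: IP = 250.66.203.229, prefix = /27
Subnet mask = 255.255.255.224
Last octet of IP: 229
Last octet of mask: 224
Network last octet = 229 AND 224 = 224

224


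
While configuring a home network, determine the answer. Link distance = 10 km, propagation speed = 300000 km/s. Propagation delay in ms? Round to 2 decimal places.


Given: distance = 10 km, speed = 300000 km/s
Delay = distance / speed = 10 / 300000 seconds
Delay in ms = 10 * 1000 / 300000
Delay = 0.0333 ms
Rounded to 2 dp = 0.03 ms

0.03


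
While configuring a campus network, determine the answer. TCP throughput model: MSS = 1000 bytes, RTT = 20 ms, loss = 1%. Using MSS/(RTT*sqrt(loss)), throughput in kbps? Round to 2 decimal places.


Given: MSS = 1000 bytes, RTT = 20 ms, loss = 1%
RTT in seconds = 20 / 1000 = 0.02
Loss rate = 1% = 0.01
sqrt(loss) = sqrt(0.01) = 0.1
Throughput (bytes/s) = 1000 / (0.02 * 0.1) = 500000.0000
Throughput (kbps) = 500000.0000 * 8 / 1000 = 4000.000000 -> 4000.00 kbps (2 dp)

4000.00


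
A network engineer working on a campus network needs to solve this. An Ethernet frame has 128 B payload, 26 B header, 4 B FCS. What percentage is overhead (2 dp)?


Given: payload = 128 B, header = 26 B, trailer = 4 B
Overhead bytes = header + trailer = 26 + 4 = 30
Total frame = payload + overhead = 128 + 30 = 158
Overhead % = 30 / 158 * 100 = 18.9873% -> 18.99% (2 dp)

18.99


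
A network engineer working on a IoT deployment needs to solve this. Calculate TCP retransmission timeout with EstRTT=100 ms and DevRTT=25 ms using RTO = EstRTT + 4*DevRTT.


Given: EstRTT = 100 ms, DevRTT = 25 ms
Timeout = EstRTT + 4 * DevRTT
4 * DevRTT = 4 * 25 = 100
Timeout = 100 + 100 = 200 ms

200


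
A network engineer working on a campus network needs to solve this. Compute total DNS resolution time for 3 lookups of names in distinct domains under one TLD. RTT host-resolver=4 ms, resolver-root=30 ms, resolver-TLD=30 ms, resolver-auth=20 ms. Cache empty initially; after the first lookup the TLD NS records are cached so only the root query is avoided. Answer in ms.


Lookup 1 (cold cache): local + root + TLD + auth = 4 + 30 + 30 + 20 = 84 ms
Lookups 2..3 (TLD NS cached -> skip root; new domain -> still ask TLD and auth): local + TLD + auth = 4 + 30 + 20 = 54 ms each
Remaining 2 lookups: 2 * 54 = 108 ms
Total = 84 + 108 = 192 ms

192


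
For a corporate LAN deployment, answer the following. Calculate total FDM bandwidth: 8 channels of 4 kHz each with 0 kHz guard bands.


Given: 8 channels, 4 kHz each, guard = 0 kHz
Channel bandwidth = 8 * 4 = 32 kHz
Guard bands = 7 gaps * 0 kHz = 0 kHz
Total = 32 + 0 = 32 kHz

32


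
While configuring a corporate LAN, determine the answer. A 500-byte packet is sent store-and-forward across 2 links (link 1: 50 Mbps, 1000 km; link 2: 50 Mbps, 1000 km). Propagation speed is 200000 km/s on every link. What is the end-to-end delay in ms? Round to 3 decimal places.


Packet = 500 bytes = 4000 bits. Store-and-forward: sum (t_trans + t_prop) per link.
Link 1: t_trans = 4000/(50*10^6) s = 0.0800 ms; t_prop = 1000/200000 s = 5.0000 ms; subtotal = 5.0800 ms
Link 2: t_trans = 4000/(50*10^6) s = 0.0800 ms; t_prop = 1000/200000 s = 5.0000 ms; subtotal = 5.0800 ms
End-to-end = 5.0800 + 5.0800 = 10.1600 ms -> 10.160 ms (3 dp)

10.160


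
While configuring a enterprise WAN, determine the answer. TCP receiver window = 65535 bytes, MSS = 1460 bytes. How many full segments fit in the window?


Given: RWND = 65535 bytes, MSS = 1460 bytes
Full segments = floor(RWND / MSS)
Full segments = floor(65535 / 1460)
Full segments = floor(44.887) = 44

44


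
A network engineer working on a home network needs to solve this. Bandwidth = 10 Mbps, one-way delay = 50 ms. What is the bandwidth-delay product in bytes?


Given: bandwidth = 10 Mbps, delay = 50 ms
BDP in bits = 10 * 10^6 * 50 / 1000
BDP in bits = 500000
BDP in bytes = 500000 / 8 = 62500

62500


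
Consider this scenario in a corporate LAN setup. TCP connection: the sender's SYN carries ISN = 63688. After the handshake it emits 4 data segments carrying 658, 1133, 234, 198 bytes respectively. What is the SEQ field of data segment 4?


The SYN occupies sequence number ISN = 63688, so the first data byte is ISN + 1 = 63689.
SEQ of data segment i = (ISN + 1) + sum of payload sizes of segments 1..i-1.
Segment 1: SEQ = 63689, payload = 658 bytes
Segment 2: SEQ = 64347, payload = 1133 bytes
Segment 3: SEQ = 65480, payload = 234 bytes
Segment 4: SEQ = 65714, payload = 198 bytes
SEQ of segment 4 = 63689 + 658 + 1133 + 234 = 65714

65714


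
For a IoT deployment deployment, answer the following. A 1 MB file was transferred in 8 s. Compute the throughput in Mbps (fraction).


Given: file = 1 MB, time = 8 s
File in Mb = 1 * 8 = 8 Mb
Throughput = 8 / 8 Mbps
Throughput = 1 Mbps

1


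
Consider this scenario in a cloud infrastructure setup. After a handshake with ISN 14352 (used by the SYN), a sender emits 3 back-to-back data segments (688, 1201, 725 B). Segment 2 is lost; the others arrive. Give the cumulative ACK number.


SYN uses sequence number 14352; first data byte = ISN + 1 = 14353.
Segment 1: SEQ = 14353, len = 688 B, covers [14353, 15040]
Segment 2: SEQ = 15041, len = 1201 B, covers [15041, 16241] [LOST]
Segment 3: SEQ = 16242, len = 725 B, covers [16242, 16966]
In-order data received: bytes [14353, 15040] (segments 1..1).
Segment 2 missing -> gap begins at byte 15041; later segments buffered out of order.
Cumulative ACK = next expected in-order byte = 14353 + 688 = 15041

15041


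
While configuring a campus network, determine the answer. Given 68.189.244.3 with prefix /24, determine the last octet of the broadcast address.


Given: IP = 68.189.244.3, prefix = /24
Host bits = 32 - 24 = 8
Network last octet = 3 AND mask = 0
Host part size = 2^8 - 1 = 255
Broadcast last octet = 0 OR 255 = 255

255


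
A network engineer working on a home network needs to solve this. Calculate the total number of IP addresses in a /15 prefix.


Given: CIDR prefix /15
Host bits = 32 - 15 = 17
Total addresses = 2^17 = 131072

131072


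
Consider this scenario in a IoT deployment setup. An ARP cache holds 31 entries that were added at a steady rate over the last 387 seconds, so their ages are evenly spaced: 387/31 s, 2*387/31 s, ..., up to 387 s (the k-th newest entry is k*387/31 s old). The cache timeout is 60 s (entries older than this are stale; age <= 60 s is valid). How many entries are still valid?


Ages are k * 387/31 s for k = 1..31 (spacing = 12.4839 s).
Entry k is valid iff k * 387/31 <= 60 iff k <= 31 * 60 / 387 = 4.8062
n_valid = floor(4.8062) = 4
(n_stale = 31 - 4 = 27)

4


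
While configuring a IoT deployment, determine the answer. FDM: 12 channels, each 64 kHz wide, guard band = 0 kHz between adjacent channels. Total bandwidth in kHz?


Given: 12 channels, 64 kHz each, guard = 0 kHz
Channel bandwidth = 12 * 64 = 768 kHz
Guard bands = 11 gaps * 0 kHz = 0 kHz
Total = 768 + 0 = 768 kHz

768


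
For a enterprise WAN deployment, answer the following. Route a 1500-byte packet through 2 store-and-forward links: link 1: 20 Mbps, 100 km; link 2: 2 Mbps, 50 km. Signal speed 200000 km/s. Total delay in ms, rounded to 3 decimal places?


Packet = 1500 bytes = 12000 bits. Store-and-forward: sum (t_trans + t_prop) per link.
Link 1: t_trans = 12000/(20*10^6) s = 0.6000 ms; t_prop = 100/200000 s = 0.5000 ms; subtotal = 1.1000 ms
Link 2: t_trans = 12000/(2*10^6) s = 6.0000 ms; t_prop = 50/200000 s = 0.2500 ms; subtotal = 6.2500 ms
End-to-end = 1.1000 + 6.2500 = 7.3500 ms -> 7.350 ms (3 dp)

7.350


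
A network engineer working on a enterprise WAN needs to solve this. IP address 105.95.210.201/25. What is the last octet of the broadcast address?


Given: IP = 105.95.210.201, prefix = /25
Host bits = 32 - 25 = 7
Network last octet = 201 AND mask = 128
Host part size = 2^7 - 1 = 127
Broadcast last octet = 128 OR 127 = 255

255


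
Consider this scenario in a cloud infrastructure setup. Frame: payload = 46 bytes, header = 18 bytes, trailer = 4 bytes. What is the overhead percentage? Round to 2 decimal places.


Given: payload = 46 B, header = 18 B, trailer = 4 B
Overhead bytes = header + trailer = 18 + 4 = 22
Total frame = payload + overhead = 46 + 22 = 68
Overhead % = 22 / 68 * 100 = 32.3529% -> 32.35% (2 dp)

32.35


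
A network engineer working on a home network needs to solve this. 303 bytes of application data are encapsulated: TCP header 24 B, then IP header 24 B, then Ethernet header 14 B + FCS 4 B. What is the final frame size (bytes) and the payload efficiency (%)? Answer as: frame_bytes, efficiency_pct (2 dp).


TCP segment = 303 + 24 = 327 B
IP packet = 327 + 24 = 351 B
Ethernet frame = 351 + 14 + 4 = 369 B
Efficiency = app / frame = 303 / 369 = 0.821138 = 82.1138% -> 82.11% (2 dp)

369, 82.11


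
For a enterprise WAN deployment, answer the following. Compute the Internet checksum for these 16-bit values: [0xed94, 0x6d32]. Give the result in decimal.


Given words: [0xed94, 0x6d32]
Step 1: Sum all words
Raw sum = 60820 + 27954 = 88774
Step 2: Fold carry: (23238 + 1) = 23239
One's complement = ~23239 & 0xFFFF = 42296

42296


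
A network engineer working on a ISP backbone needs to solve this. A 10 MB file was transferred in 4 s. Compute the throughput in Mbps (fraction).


Given: file = 10 MB, time = 4 s
File in Mb = 10 * 8 = 80 Mb
Throughput = 80 / 4 Mbps
Throughput = 20 Mbps

20


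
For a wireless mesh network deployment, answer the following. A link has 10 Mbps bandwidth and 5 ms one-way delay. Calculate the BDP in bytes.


Given: bandwidth = 10 Mbps, delay = 5 ms
BDP in bits = 10 * 10^6 * 5 / 1000
BDP in bits = 50000
BDP in bytes = 50000 / 8 = 6250

6250


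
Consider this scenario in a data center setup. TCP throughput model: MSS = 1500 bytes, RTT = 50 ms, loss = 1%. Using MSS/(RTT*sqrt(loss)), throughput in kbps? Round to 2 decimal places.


Given: MSS = 1500 bytes, RTT = 50 ms, loss = 1%
RTT in seconds = 50 / 1000 = 0.05
Loss rate = 1% = 0.01
sqrt(loss) = sqrt(0.01) = 0.1
Throughput (bytes/s) = 1500 / (0.05 * 0.1) = 300000.0000
Throughput (kbps) = 300000.0000 * 8 / 1000 = 2400.000000 -> 2400.00 kbps (2 dp)

2400.00


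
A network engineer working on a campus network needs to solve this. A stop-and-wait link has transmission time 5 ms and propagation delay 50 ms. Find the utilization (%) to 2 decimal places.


Given: Ttrans = 5 ms, Tprop = 50 ms
RTT = 2 * Tprop = 2 * 50 = 100 ms
U = Ttrans / (Ttrans + RTT)
U = 5 / (5 + 100)
U = 5 / 105 = 0.047619
U% = 4.76%

4.76


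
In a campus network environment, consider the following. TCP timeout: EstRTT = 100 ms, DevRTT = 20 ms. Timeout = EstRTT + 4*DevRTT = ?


Given: EstRTT = 100 ms, DevRTT = 20 ms
Timeout = EstRTT + 4 * DevRTT
4 * DevRTT = 4 * 20 = 80
Timeout = 100 + 80 = 180 ms

180


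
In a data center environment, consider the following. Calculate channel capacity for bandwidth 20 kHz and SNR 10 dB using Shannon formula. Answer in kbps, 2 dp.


Given: B = 20 kHz, SNR = 10 dB
SNR linear = 10^(10/10) = 10
1 + SNR = 11
log2(11) = 3.4594316186
C = 20 * 1000 * 3.4594316186 = 69188.6324 bps
C = 69.188632 kbps -> 69.19 kbps (2 dp)

69.19


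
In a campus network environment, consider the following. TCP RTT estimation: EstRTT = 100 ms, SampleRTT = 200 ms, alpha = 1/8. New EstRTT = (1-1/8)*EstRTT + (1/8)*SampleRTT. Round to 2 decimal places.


Given: EstRTT = 100 ms, SampleRTT = 200 ms, alpha = 1/8
New EstRTT = (1 - alpha) * EstRTT + alpha * SampleRTT
(7/8) * 100 = 87.5
(1/8) * 200 = 25
New EstRTT = 87.5 + 25 = 112.5 ms -> 112.50 ms (2 dp)

112.50


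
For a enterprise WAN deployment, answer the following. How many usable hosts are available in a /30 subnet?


Given: subnet mask /30
Host bits = 32 - 30 = 2
Total addresses = 2^2 = 4
Usable hosts = 4 - 2 (network + broadcast) = 2

2


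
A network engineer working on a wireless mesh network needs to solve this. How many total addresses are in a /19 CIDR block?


Given: CIDR prefix /19
Host bits = 32 - 19 = 13
Total addresses = 2^13 = 8192

8192


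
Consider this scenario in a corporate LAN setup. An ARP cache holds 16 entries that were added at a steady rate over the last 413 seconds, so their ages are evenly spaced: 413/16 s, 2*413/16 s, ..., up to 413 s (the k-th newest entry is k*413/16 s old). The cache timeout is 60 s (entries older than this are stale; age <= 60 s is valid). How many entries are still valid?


Ages are k * 413/16 s for k = 1..16 (spacing = 25.8125 s).
Entry k is valid iff k * 413/16 <= 60 iff k <= 16 * 60 / 413 = 2.3245
n_valid = floor(2.3245) = 2
(n_stale = 16 - 2 = 14)

2


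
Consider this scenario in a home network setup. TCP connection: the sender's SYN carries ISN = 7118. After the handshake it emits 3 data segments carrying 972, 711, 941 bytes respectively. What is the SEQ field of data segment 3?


The SYN occupies sequence number ISN = 7118, so the first data byte is ISN + 1 = 7119.
SEQ of data segment i = (ISN + 1) + sum of payload sizes of segments 1..i-1.
Segment 1: SEQ = 7119, payload = 972 bytes
Segment 2: SEQ = 8091, payload = 711 bytes
Segment 3: SEQ = 8802, payload = 941 bytes
SEQ of segment 3 = 7119 + 972 + 711 = 8802

8802


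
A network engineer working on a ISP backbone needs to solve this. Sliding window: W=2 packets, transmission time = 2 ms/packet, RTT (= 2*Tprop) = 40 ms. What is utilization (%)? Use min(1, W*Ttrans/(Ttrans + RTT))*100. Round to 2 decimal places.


Given: W = 2, Ttrans = 2 ms, RTT = 40 ms (= 2 * Tprop, Tprop = 20 ms)
Cycle time = Ttrans + RTT = 2 + 40 = 42 ms (first packet sent until its ACK returns)
W * Ttrans = 2 * 2 = 4 ms of sending per cycle
W * Ttrans / (Ttrans + RTT) = 4 / 42 = 0.095238
U = min(1, 0.095238) = 0.095238
U% = 9.52%

9.52


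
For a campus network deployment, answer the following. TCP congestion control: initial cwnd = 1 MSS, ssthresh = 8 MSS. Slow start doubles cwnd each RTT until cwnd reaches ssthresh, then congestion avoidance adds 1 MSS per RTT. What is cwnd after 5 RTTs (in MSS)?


RTT 0: cwnd = 1 MSS (initial)
RTT 1: cwnd = 2 MSS (slow start, doubled)
RTT 2: cwnd = 4 MSS (slow start, doubled)
RTT 3: cwnd = 8 MSS (slow start, doubled)
RTT 4: cwnd = 9 MSS (congestion avoidance, +1)
RTT 5: cwnd = 10 MSS (congestion avoidance, +1)

10


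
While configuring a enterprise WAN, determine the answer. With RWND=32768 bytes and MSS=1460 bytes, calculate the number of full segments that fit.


Given: RWND = 32768 bytes, MSS = 1460 bytes
Full segments = floor(RWND / MSS)
Full segments = floor(32768 / 1460)
Full segments = floor(22.4438) = 22

22


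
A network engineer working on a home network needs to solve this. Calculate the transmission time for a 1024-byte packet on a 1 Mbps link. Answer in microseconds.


Given: packet = 1024 bytes, bandwidth = 1 Mbps
Packet in bits = 1024 * 8 = 8192 bits
Bandwidth = 1 * 10^6 = 1000000 bps
Time = 8192 / 1000000 seconds
Time in us = 8192 * 10^6 / 1000000 = 8192

8192


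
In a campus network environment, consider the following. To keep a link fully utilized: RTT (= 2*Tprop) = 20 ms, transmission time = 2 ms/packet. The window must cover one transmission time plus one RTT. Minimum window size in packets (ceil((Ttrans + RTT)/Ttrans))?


Given: Ttrans = 2 ms, RTT = 20 ms (= 2 * Tprop, Tprop = 10 ms)
Time until first ACK returns = Ttrans + RTT = 2 + 20 = 22 ms
Need W * Ttrans >= Ttrans + RTT  ->  W >= (Ttrans + RTT) / Ttrans
(Ttrans + RTT) / Ttrans = 22 / 2 = 11
W_min = ceil(11) = 11

11


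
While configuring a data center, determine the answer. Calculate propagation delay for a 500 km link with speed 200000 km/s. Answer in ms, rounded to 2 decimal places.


Given: distance = 500 km, speed = 200000 km/s
Delay = distance / speed = 500 / 200000 seconds
Delay in ms = 500 * 1000 / 200000
Delay = 2.5000 ms
Rounded to 2 dp = 2.50 ms

2.50


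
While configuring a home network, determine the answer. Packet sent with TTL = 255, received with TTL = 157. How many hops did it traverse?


Given: initial TTL = 255, received TTL = 157
Hops = initial TTL - received TTL
Hops = 255 - 157 = 98

98


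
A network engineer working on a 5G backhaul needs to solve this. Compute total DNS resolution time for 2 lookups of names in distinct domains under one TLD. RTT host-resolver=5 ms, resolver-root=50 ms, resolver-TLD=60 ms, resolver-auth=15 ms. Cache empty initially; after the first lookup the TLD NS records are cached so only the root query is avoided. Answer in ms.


Lookup 1 (cold cache): local + root + TLD + auth = 5 + 50 + 60 + 15 = 130 ms
Lookups 2..2 (TLD NS cached -> skip root; new domain -> still ask TLD and auth): local + TLD + auth = 5 + 60 + 15 = 80 ms each
Remaining 1 lookups: 1 * 80 = 80 ms
Total = 130 + 80 = 210 ms

210


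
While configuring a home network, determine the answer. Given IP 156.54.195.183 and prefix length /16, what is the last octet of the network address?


Given: IP = 156.54.195.183, prefix = /16
Subnet mask = 255.255.0.0
Last octet of IP: 183
Last octet of mask: 0
Network last octet = 183 AND 0 = 0

0


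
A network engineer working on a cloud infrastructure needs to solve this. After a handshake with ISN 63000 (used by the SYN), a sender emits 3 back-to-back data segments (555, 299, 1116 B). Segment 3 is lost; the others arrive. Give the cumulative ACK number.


SYN uses sequence number 63000; first data byte = ISN + 1 = 63001.
Segment 1: SEQ = 63001, len = 555 B, covers [63001, 63555]
Segment 2: SEQ = 63556, len = 299 B, covers [63556, 63854]
Segment 3: SEQ = 63855, len = 1116 B, covers [63855, 64970] [LOST]
In-order data received: bytes [63001, 63854] (segments 1..2).
Segment 3 missing -> gap begins at byte 63855.
Cumulative ACK = next expected in-order byte = 63001 + 555 + 299 = 63855

63855


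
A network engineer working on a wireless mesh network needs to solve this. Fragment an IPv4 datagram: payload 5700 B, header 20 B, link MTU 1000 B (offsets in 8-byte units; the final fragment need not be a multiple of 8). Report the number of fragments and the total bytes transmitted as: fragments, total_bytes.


Max data per non-final fragment = floor((MTU - header)/8)*8 = floor((1000 - 20)/8)*8 = floor(980/8)*8 = 976 B
Final fragment needs no 8-byte alignment: it can carry up to MTU - header = 980 B
Non-final fragments needed = ceil((payload - 980) / 976) = ceil(4720/976) = ceil(4.8361) = 5
Number of fragments = 5 + 1 = 6
Fragment sizes (data): 5 * 976 B + 820 B (last, 820 <= 980 OK)
Total bytes sent = payload + n_frags * header = 5700 + 6*20 = 5700 + 120 = 5820 B

6, 5820


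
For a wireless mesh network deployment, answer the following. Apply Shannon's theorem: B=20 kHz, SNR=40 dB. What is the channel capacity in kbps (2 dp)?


Given: B = 20 kHz, SNR = 40 dB
SNR linear = 10^(40/10) = 10000
1 + SNR = 10001
log2(10001) = 13.2878566418
C = 20 * 1000 * 13.2878566418 = 265757.1328 bps
C = 265.757133 kbps -> 265.76 kbps (2 dp)

265.76


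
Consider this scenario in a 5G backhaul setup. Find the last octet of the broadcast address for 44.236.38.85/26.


Given: IP = 44.236.38.85, prefix = /26
Host bits = 32 - 26 = 6
Network last octet = 85 AND mask = 64
Host part size = 2^6 - 1 = 63
Broadcast last octet = 64 OR 63 = 127

127


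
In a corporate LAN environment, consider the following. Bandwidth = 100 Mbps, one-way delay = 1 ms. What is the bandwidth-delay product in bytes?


Given: bandwidth = 100 Mbps, delay = 1 ms
BDP in bits = 100 * 10^6 * 1 / 1000
BDP in bits = 100000
BDP in bytes = 100000 / 8 = 12500

12500


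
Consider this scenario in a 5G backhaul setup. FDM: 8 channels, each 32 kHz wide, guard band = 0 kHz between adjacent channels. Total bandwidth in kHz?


Given: 8 channels, 32 kHz each, guard = 0 kHz
Channel bandwidth = 8 * 32 = 256 kHz
Guard bands = 7 gaps * 0 kHz = 0 kHz
Total = 256 + 0 = 256 kHz

256


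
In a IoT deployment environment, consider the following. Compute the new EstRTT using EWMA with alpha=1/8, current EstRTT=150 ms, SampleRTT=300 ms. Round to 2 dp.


Given: EstRTT = 150 ms, SampleRTT = 300 ms, alpha = 1/8
New EstRTT = (1 - alpha) * EstRTT + alpha * SampleRTT
(7/8) * 150 = 131.25
(1/8) * 300 = 37.5
New EstRTT = 131.25 + 37.5 = 168.75 ms -> 168.75 ms (2 dp)

168.75


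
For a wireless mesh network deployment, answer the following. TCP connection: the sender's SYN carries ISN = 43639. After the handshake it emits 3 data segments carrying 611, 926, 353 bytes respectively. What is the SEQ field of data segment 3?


The SYN occupies sequence number ISN = 43639, so the first data byte is ISN + 1 = 43640.
SEQ of data segment i = (ISN + 1) + sum of payload sizes of segments 1..i-1.
Segment 1: SEQ = 43640, payload = 611 bytes
Segment 2: SEQ = 44251, payload = 926 bytes
Segment 3: SEQ = 45177, payload = 353 bytes
SEQ of segment 3 = 43640 + 611 + 926 = 45177

45177


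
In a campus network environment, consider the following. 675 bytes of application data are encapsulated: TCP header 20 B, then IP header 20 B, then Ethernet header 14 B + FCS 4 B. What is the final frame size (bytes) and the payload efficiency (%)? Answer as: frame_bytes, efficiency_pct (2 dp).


TCP segment = 675 + 20 = 695 B
IP packet = 695 + 20 = 715 B
Ethernet frame = 715 + 14 + 4 = 733 B
Efficiency = app / frame = 675 / 733 = 0.920873 = 92.0873% -> 92.09% (2 dp)

733, 92.09


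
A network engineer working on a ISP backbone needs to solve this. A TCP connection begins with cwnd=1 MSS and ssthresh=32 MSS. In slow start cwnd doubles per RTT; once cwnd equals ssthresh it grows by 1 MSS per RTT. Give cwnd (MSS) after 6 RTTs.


RTT 0: cwnd = 1 MSS (initial)
RTT 1: cwnd = 2 MSS (slow start, doubled)
RTT 2: cwnd = 4 MSS (slow start, doubled)
RTT 3: cwnd = 8 MSS (slow start, doubled)
RTT 4: cwnd = 16 MSS (slow start, doubled)
RTT 5: cwnd = 32 MSS (slow start, doubled)
RTT 6: cwnd = 33 MSS (congestion avoidance, +1)

33


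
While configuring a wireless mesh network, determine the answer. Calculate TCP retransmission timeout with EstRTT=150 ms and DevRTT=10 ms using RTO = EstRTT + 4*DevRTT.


Given: EstRTT = 150 ms, DevRTT = 10 ms
Timeout = EstRTT + 4 * DevRTT
4 * DevRTT = 4 * 10 = 40
Timeout = 150 + 40 = 190 ms

190


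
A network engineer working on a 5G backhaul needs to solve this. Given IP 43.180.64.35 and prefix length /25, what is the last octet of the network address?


Given: IP = 43.180.64.35, prefix = /25
Subnet mask = 255.255.255.128
Last octet of IP: 35
Last octet of mask: 128
Network last octet = 35 AND 128 = 0

0


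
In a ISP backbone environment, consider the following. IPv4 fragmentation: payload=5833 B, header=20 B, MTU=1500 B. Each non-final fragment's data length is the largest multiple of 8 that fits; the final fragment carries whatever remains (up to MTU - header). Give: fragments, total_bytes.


Max data per non-final fragment = floor((MTU - header)/8)*8 = floor((1500 - 20)/8)*8 = floor(1480/8)*8 = 1480 B
Final fragment needs no 8-byte alignment: it can carry up to MTU - header = 1480 B
Non-final fragments needed = ceil((payload - 1480) / 1480) = ceil(4353/1480) = ceil(2.9412) = 3
Number of fragments = 3 + 1 = 4
Fragment sizes (data): 3 * 1480 B + 1393 B (last, 1393 <= 1480 OK)
Total bytes sent = payload + n_frags * header = 5833 + 4*20 = 5833 + 80 = 5913 B

4, 5913


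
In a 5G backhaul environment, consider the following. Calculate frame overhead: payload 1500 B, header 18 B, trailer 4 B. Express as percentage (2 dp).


Given: payload = 1500 B, header = 18 B, trailer = 4 B
Overhead bytes = header + trailer = 18 + 4 = 22
Total frame = payload + overhead = 1500 + 22 = 1522
Overhead % = 22 / 1522 * 100 = 1.4455% -> 1.45% (2 dp)

1.45


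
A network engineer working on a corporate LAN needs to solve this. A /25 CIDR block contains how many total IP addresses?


Given: CIDR prefix /25
Host bits = 32 - 25 = 7
Total addresses = 2^7 = 128

128


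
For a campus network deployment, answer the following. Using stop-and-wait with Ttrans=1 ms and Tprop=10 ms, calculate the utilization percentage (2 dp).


Given: Ttrans = 1 ms, Tprop = 10 ms
RTT = 2 * Tprop = 2 * 10 = 20 ms
U = Ttrans / (Ttrans + RTT)
U = 1 / (1 + 20)
U = 1 / 21 = 0.047619
U% = 4.76%

4.76


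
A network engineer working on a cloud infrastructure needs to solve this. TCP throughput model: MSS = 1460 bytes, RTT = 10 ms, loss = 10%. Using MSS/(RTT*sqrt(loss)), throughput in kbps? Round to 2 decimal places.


Given: MSS = 1460 bytes, RTT = 10 ms, loss = 10%
RTT in seconds = 10 / 1000 = 0.01
Loss rate = 10% = 0.1
sqrt(loss) = sqrt(0.1) = 0.316227766017
Throughput (bytes/s) = 1460 / (0.01 * 0.316227766017) = 461692.5384
Throughput (kbps) = 461692.5384 * 8 / 1000 = 3693.540307 -> 3693.54 kbps (2 dp)

3693.54


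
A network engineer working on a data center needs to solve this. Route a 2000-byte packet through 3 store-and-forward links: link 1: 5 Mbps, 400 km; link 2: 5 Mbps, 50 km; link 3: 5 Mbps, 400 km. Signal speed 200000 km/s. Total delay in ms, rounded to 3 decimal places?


Packet = 2000 bytes = 16000 bits. Store-and-forward: sum (t_trans + t_prop) per link.
Link 1: t_trans = 16000/(5*10^6) s = 3.2000 ms; t_prop = 400/200000 s = 2.0000 ms; subtotal = 5.2000 ms
Link 2: t_trans = 16000/(5*10^6) s = 3.2000 ms; t_prop = 50/200000 s = 0.2500 ms; subtotal = 3.4500 ms
Link 3: t_trans = 16000/(5*10^6) s = 3.2000 ms; t_prop = 400/200000 s = 2.0000 ms; subtotal = 5.2000 ms
End-to-end = 5.2000 + 3.4500 + 5.2000 = 13.8500 ms -> 13.850 ms (3 dp)

13.850


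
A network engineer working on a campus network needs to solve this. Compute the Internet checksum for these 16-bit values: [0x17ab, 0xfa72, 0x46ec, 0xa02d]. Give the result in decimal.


Given words: [0x17ab, 0xfa72, 0x46ec, 0xa02d]
Step 1: Sum all words
Raw sum = 6059 + 64114 + 18156 + 41005 = 129334
Step 2: Fold carry: (63798 + 1) = 63799
One's complement = ~63799 & 0xFFFF = 1736

1736


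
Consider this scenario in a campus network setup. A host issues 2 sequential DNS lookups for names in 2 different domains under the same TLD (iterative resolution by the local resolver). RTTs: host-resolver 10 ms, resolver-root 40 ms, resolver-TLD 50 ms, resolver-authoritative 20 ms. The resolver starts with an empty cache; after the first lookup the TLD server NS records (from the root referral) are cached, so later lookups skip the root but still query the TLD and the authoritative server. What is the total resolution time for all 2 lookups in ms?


Lookup 1 (cold cache): local + root + TLD + auth = 10 + 40 + 50 + 20 = 120 ms
Lookups 2..2 (TLD NS cached -> skip root; new domain -> still ask TLD and auth): local + TLD + auth = 10 + 50 + 20 = 80 ms each
Remaining 1 lookups: 1 * 80 = 80 ms
Total = 120 + 80 = 200 ms

200
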